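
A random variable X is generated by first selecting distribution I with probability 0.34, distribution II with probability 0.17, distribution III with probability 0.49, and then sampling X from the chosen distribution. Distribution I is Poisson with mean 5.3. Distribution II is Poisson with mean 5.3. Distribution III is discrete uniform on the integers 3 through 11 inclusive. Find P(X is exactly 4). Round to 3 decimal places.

Conditional on each component, P(X = 4): I: 0.164109; II: 0.164109; III: 0.111111.
By total probability, P(X = 4) = 0.34·0.164109 + 0.17·0.164109 + 0.49·0.111111 = 0.13814.

0.138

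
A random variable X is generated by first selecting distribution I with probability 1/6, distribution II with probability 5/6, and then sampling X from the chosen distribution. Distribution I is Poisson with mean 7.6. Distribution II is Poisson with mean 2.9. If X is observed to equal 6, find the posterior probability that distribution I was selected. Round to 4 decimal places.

Likelihoods P(X=6 | ·): I: 0.13394; II: 0.0454571.
Posterior ∝ prior × likelihood. Numerator for I: 0.166667·0.13394 = 0.0223234.
Normalizing constant: 0.166667·0.13394 + 0.833333·0.0454571 = 0.0602043.
P(I | observation) = 0.0223234 / 0.0602043 = 0.370794.

0.3708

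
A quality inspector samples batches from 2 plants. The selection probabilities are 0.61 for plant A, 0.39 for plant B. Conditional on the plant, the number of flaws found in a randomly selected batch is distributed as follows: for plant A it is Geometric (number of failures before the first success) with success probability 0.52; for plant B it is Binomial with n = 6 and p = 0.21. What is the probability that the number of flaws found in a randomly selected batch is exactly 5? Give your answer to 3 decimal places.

Conditional on each plant, P(X = 5): A: 0.0132498; B: 0.00193586.
By total probability, P(X = 5) = 0.61·0.0132498 + 0.39·0.00193586 = 0.00883737.

0.009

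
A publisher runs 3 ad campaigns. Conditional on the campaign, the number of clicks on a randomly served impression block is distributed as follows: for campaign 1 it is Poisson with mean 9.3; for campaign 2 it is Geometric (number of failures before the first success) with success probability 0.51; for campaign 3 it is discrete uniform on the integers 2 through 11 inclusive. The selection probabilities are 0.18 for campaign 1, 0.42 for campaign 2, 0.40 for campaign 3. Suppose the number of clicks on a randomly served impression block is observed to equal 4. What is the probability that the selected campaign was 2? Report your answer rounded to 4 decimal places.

0.2148

Likelihoods P(X=4 | ·): 1: 0.0284959; 2: 0.0294005; 3: 0.1.
Posterior ∝ prior × likelihood. Numerator for 2: 0.42·0.0294005 = 0.0123482.
Normalizing constant: 0.18·0.0284959 + 0.42·0.0294005 + 0.4·0.1 = 0.0574775.
P(2 | observation) = 0.0123482 / 0.0574775 = 0.214836.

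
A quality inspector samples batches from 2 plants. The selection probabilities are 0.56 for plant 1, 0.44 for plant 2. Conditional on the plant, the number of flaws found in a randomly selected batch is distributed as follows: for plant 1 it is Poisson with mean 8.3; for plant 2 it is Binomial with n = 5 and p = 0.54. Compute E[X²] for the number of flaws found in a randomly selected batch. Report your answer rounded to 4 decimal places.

46.9805

For each component E[X²] = Var + (mean)², giving 1: 77.19; 2: 8.532.
Overall E[X²] = 0.56·77.19 + 0.44·8.532 = 46.9805.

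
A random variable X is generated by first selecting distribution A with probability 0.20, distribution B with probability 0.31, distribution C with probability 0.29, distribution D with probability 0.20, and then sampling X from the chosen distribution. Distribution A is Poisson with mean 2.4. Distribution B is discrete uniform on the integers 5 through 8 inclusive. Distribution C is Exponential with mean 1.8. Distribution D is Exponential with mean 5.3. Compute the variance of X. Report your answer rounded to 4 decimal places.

Per component, A: μ=2.4, E[X²]=8.16; B: μ=6.5, E[X²]=43.5; C: μ=1.8, E[X²]=6.48; D: μ=5.3, E[X²]=56.18.
E[X] = 0.2·2.4 + 0.31·6.5 + 0.29·1.8 + 0.2·5.3 = 4.077.
E[X²] = 0.2·8.16 + 0.31·43.5 + 0.29·6.48 + 0.2·56.18 = 28.2322.
Var(X) = E[X²] − (E[X])² = 28.2322 − 16.6219 = 11.6103.

11.6103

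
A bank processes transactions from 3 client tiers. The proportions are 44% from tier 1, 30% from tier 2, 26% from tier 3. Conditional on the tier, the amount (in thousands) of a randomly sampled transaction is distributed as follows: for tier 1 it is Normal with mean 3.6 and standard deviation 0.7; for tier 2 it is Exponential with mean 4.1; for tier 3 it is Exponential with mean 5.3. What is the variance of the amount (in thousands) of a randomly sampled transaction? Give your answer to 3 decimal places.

13.038

Per component, 1: μ=3.6, E[X²]=13.45; 2: μ=4.1, E[X²]=33.62; 3: μ=5.3, E[X²]=56.18.
E[X] = 0.44·3.6 + 0.3·4.1 + 0.26·5.3 = 4.192.
E[X²] = 0.44·13.45 + 0.3·33.62 + 0.26·56.18 = 30.6108.
Var(X) = E[X²] − (E[X])² = 30.6108 − 17.5729 = 13.0379.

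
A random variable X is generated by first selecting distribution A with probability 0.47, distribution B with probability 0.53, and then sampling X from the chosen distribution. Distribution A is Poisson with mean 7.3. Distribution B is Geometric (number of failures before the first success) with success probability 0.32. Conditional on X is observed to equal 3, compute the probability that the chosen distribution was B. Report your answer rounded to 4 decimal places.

Likelihoods P(X=3 | ·): A: 0.0437993; B: 0.100618.
Posterior ∝ prior × likelihood. Numerator for B: 0.53·0.100618 = 0.0533277.
Normalizing constant: 0.47·0.0437993 + 0.53·0.100618 = 0.0739134.
P(B | observation) = 0.0533277 / 0.0739134 = 0.721489.

0.7215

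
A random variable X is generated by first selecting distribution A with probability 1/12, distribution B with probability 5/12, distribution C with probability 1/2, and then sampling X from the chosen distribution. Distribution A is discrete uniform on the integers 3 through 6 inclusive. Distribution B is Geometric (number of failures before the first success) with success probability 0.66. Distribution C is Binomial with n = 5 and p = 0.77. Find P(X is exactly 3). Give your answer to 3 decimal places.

0.152

Conditional on each component, P(X = 3): A: 0.25; B: 0.0259406; C: 0.241506.
By total probability, P(X = 3) = 0.0833333·0.25 + 0.416667·0.0259406 + 0.5·0.241506 = 0.152395.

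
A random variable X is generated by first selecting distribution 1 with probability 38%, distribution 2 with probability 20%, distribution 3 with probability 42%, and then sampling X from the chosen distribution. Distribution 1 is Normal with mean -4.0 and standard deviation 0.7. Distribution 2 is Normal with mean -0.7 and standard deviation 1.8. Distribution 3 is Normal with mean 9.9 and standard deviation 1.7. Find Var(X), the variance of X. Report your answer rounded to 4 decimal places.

43.1502

Per component, 1: μ=-4, E[X²]=16.49; 2: μ=-0.7, E[X²]=3.73; 3: μ=9.9, E[X²]=100.9.
E[X] = 0.38·-4 + 0.2·-0.7 + 0.42·9.9 = 2.498.
E[X²] = 0.38·16.49 + 0.2·3.73 + 0.42·100.9 = 49.3902.
Var(X) = E[X²] − (E[X])² = 49.3902 − 6.24 = 43.1502.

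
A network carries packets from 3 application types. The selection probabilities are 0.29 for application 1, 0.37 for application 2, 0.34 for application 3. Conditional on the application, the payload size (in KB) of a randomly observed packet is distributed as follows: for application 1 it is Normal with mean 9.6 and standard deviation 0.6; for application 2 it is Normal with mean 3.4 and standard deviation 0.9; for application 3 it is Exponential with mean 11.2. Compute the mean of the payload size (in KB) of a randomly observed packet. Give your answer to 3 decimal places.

Component means — 1: 9.6; 2: 3.4; 3: 11.2.
E[X] = 0.29·9.6 + 0.37·3.4 + 0.34·11.2 = 7.85.

7.850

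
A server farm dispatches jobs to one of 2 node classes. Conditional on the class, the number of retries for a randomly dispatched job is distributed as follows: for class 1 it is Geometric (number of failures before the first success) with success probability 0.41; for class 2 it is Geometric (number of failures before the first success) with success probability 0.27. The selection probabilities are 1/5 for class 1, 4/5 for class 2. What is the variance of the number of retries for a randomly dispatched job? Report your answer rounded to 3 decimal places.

Per component, 1: μ=1.43902, E[X²]=5.58061; 2: μ=2.7037, E[X²]=17.3237.
E[X] = 0.2·1.43902 + 0.8·2.7037 = 2.45077.
E[X²] = 0.2·5.58061 + 0.8·17.3237 = 14.9751.
Var(X) = E[X²] − (E[X])² = 14.9751 − 6.00626 = 8.96884.

8.969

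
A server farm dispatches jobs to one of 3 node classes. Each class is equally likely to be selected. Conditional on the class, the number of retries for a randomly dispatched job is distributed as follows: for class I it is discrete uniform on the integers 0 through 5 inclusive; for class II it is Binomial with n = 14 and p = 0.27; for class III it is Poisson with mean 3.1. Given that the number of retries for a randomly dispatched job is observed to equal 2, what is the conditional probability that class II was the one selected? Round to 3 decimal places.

0.284

Likelihoods P(X=2 | ·): I: 0.166667; II: 0.15193; III: 0.216461.
Posterior ∝ prior × likelihood. Numerator for II: 0.333333·0.15193 = 0.0506433.
Normalizing constant: 0.333333·0.166667 + 0.333333·0.15193 + 0.333333·0.216461 = 0.178353.
P(II | observation) = 0.0506433 / 0.178353 = 0.28395.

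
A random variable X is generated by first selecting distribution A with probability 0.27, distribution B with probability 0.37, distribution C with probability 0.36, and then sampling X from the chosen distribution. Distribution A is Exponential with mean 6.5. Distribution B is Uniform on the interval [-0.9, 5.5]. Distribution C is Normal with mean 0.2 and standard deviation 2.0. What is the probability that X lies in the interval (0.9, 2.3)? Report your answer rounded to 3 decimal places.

Conditional on each component, P(0.9 < X < 2.3): A: 0.168714; B: 0.21875; C: 0.21631.
By total probability, P(0.9 < X < 2.3) = 0.27·0.168714 + 0.37·0.21875 + 0.36·0.21631 = 0.204362.

0.204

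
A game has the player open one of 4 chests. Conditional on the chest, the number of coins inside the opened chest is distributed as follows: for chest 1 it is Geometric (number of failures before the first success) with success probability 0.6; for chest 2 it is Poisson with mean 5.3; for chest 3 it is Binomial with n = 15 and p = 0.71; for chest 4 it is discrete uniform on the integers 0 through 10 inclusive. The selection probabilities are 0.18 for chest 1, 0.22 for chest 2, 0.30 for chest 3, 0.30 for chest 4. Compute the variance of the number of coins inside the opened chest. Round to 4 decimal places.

17.3067

Per component, 1: μ=0.666667, E[X²]=1.55556; 2: μ=5.3, E[X²]=33.39; 3: μ=10.65, E[X²]=116.511; 4: μ=5, E[X²]=35.
E[X] = 0.18·0.666667 + 0.22·5.3 + 0.3·10.65 + 0.3·5 = 5.981.
E[X²] = 0.18·1.55556 + 0.22·33.39 + 0.3·116.511 + 0.3·35 = 53.0791.
Var(X) = E[X²] − (E[X])² = 53.0791 − 35.7724 = 17.3067.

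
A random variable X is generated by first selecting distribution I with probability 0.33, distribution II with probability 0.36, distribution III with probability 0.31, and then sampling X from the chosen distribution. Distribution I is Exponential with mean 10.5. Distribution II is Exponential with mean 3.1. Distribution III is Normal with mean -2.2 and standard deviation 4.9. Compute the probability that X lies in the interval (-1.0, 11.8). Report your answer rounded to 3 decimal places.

0.699

Conditional on each component, P(-1.0 < X < 11.8): I: 0.674961; II: 0.977773; III: 0.40113.
By total probability, P(-1.0 < X < 11.8) = 0.33·0.674961 + 0.36·0.977773 + 0.31·0.40113 = 0.699086.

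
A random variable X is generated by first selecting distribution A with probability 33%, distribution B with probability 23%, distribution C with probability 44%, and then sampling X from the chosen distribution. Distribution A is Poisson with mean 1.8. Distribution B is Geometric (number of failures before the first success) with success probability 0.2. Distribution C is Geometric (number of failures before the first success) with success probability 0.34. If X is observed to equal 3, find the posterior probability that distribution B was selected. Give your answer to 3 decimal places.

Likelihoods P(X=3 | ·): A: 0.160671; B: 0.1024; C: 0.0977486.
Posterior ∝ prior × likelihood. Numerator for B: 0.23·0.1024 = 0.023552.
Normalizing constant: 0.33·0.160671 + 0.23·0.1024 + 0.44·0.0977486 = 0.119583.
P(B | observation) = 0.023552 / 0.119583 = 0.196952.

0.197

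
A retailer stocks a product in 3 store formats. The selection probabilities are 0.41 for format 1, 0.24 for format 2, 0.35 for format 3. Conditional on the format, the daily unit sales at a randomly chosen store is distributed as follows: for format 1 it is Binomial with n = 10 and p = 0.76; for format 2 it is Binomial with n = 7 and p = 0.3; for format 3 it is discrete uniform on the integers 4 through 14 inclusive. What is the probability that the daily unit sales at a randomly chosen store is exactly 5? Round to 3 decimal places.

0.059

Conditional on each format, P(X = 5): 1: 0.0508774; 2: 0.0250047; 3: 0.0909091.
By total probability, P(X = 5) = 0.41·0.0508774 + 0.24·0.0250047 + 0.35·0.0909091 = 0.058679.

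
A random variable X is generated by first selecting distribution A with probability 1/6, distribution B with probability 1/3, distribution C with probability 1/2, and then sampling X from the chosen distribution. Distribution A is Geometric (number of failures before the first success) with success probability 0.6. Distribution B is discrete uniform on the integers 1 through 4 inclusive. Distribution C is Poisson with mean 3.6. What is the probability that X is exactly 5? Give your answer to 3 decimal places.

Conditional on each component, P(X = 5): A: 0.006144; B: 0; C: 0.13768.
By total probability, P(X = 5) = 0.166667·0.006144 + 0.333333·0 + 0.5·0.13768 = 0.069864.

0.070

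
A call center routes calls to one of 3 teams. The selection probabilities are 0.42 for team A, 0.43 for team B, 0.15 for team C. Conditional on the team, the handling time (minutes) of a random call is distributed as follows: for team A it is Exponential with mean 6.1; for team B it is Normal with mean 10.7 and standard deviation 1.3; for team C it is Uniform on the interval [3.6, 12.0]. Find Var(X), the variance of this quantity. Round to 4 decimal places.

21.7829

Per component, A: μ=6.1, E[X²]=74.42; B: μ=10.7, E[X²]=116.18; C: μ=7.8, E[X²]=66.72.
E[X] = 0.42·6.1 + 0.43·10.7 + 0.15·7.8 = 8.333.
E[X²] = 0.42·74.42 + 0.43·116.18 + 0.15·66.72 = 91.2218.
Var(X) = E[X²] − (E[X])² = 91.2218 − 69.4389 = 21.7829.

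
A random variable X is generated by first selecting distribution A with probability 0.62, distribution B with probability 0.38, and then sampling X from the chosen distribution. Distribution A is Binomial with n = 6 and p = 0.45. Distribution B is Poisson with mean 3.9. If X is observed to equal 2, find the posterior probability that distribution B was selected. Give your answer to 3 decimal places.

0.253

Likelihoods P(X=2 | ·): A: 0.27795; B: 0.15394.
Posterior ∝ prior × likelihood. Numerator for B: 0.38·0.15394 = 0.0584971.
Normalizing constant: 0.62·0.27795 + 0.38·0.15394 = 0.230826.
P(B | observation) = 0.0584971 / 0.230826 = 0.253425.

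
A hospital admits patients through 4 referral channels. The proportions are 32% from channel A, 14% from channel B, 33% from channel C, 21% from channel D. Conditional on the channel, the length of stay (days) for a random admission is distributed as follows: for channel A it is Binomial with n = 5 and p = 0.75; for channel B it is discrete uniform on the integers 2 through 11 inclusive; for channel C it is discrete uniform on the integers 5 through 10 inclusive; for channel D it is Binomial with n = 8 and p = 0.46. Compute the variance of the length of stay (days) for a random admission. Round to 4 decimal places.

5.9502

Per component, A: μ=3.75, E[X²]=15; B: μ=6.5, E[X²]=50.5; C: μ=7.5, E[X²]=59.1667; D: μ=3.68, E[X²]=15.5296.
E[X] = 0.32·3.75 + 0.14·6.5 + 0.33·7.5 + 0.21·3.68 = 5.3578.
E[X²] = 0.32·15 + 0.14·50.5 + 0.33·59.1667 + 0.21·15.5296 = 34.6562.
Var(X) = E[X²] − (E[X])² = 34.6562 − 28.706 = 5.9502.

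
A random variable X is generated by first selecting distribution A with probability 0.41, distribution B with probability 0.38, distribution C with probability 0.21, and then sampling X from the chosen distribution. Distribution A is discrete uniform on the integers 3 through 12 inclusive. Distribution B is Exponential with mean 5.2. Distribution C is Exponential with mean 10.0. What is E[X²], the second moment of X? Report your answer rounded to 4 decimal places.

88.9954

For each component E[X²] = Var + (mean)², giving A: 64.5; B: 54.08; C: 200.
Overall E[X²] = 0.41·64.5 + 0.38·54.08 + 0.21·200 = 88.9954.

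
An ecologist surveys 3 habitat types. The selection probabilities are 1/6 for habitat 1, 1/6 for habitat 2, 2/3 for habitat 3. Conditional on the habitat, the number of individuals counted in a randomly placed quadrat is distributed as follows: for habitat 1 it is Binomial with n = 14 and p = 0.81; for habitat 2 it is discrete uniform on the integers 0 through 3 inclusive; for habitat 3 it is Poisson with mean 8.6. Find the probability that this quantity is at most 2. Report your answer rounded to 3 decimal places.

Conditional on each habitat, P(X ≤ 2): 1: 1.36995e-07; 2: 0.75; 3: 0.00857565.
By total probability, P(X ≤ 2) = 0.166667·1.36995e-07 + 0.166667·0.75 + 0.666667·0.00857565 = 0.130717.

0.131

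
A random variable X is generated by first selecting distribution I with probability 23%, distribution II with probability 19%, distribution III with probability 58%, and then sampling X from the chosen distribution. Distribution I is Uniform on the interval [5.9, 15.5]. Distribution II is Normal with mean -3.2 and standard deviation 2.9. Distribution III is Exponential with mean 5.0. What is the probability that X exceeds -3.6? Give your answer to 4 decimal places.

Conditional on each component, P(X > -3.6): I: 1; II: 0.554853; III: 1.
By total probability, P(X > -3.6) = 0.23·1 + 0.19·0.554853 + 0.58·1 = 0.915422.

0.9154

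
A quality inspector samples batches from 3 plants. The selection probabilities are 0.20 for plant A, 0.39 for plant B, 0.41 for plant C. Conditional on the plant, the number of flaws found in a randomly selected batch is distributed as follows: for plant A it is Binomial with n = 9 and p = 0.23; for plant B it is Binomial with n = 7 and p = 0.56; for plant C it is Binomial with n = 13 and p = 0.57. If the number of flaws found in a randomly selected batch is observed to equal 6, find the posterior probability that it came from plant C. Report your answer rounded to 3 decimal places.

Likelihoods P(X=6 | ·): A: 0.00567699; B: 0.0949902; C: 0.159973.
Posterior ∝ prior × likelihood. Numerator for C: 0.41·0.159973 = 0.0655888.
Normalizing constant: 0.2·0.00567699 + 0.39·0.0949902 + 0.41·0.159973 = 0.10377.
P(C | observation) = 0.0655888 / 0.10377 = 0.632057.

0.632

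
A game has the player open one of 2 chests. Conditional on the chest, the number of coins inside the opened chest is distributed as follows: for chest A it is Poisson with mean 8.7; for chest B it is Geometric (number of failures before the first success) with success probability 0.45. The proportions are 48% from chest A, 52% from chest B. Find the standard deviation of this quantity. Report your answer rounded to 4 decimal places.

4.4210

Per component, A: μ=8.7, E[X²]=84.39; B: μ=1.22222, E[X²]=4.20988.
E[X] = 0.48·8.7 + 0.52·1.22222 = 4.81156.
E[X²] = 0.48·84.39 + 0.52·4.20988 = 42.6963.
Var(X) = E[X²] − (E[X])² = 42.6963 − 23.1511 = 19.5453.
SD(X) = √19.5453 = 4.421.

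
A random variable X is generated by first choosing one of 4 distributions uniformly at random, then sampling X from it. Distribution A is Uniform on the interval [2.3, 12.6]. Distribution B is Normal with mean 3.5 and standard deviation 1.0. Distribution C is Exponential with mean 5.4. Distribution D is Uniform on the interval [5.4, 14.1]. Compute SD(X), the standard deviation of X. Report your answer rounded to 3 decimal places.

4.092

Per component, A: μ=7.45, E[X²]=64.3433; B: μ=3.5, E[X²]=13.25; C: μ=5.4, E[X²]=58.32; D: μ=9.75, E[X²]=101.37.
E[X] = 0.25·7.45 + 0.25·3.5 + 0.25·5.4 + 0.25·9.75 = 6.525.
E[X²] = 0.25·64.3433 + 0.25·13.25 + 0.25·58.32 + 0.25·101.37 = 59.3208.
Var(X) = E[X²] − (E[X])² = 59.3208 − 42.5756 = 16.7452.
SD(X) = √16.7452 = 4.09209.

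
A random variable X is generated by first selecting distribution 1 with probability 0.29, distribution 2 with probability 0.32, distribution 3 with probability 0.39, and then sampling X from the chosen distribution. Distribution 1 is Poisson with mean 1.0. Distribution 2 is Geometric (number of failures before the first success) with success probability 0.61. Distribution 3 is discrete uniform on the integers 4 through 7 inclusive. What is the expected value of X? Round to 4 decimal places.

Component means — 1: 1; 2: 0.639344; 3: 5.5.
E[X] = 0.29·1 + 0.32·0.639344 + 0.39·5.5 = 2.63959.

2.6396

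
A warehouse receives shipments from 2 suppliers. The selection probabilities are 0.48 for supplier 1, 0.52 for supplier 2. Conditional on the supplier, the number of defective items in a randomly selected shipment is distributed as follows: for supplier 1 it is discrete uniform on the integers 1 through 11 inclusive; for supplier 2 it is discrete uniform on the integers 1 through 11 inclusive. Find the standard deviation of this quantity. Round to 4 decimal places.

3.1623

Per component, 1: μ=6, E[X²]=46; 2: μ=6, E[X²]=46.
E[X] = 0.48·6 + 0.52·6 = 6.
E[X²] = 0.48·46 + 0.52·46 = 46.
Var(X) = E[X²] − (E[X])² = 46 − 36 = 10.
SD(X) = √10 = 3.16228.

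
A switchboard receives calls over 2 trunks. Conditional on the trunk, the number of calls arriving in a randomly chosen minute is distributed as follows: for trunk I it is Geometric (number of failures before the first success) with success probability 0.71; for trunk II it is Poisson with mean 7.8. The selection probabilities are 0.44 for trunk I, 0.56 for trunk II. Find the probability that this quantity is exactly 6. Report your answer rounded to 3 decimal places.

0.072

Conditional on each trunk, P(X = 6): I: 0.000422325; II: 0.128156.
By total probability, P(X = 6) = 0.44·0.000422325 + 0.56·0.128156 = 0.0719531.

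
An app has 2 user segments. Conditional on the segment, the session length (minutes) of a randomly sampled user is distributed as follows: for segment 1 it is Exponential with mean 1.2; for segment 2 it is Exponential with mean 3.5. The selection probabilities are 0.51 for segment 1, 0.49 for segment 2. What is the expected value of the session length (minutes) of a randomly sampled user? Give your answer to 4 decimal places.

Component means — 1: 1.2; 2: 3.5.
E[X] = 0.51·1.2 + 0.49·3.5 = 2.327.

2.3270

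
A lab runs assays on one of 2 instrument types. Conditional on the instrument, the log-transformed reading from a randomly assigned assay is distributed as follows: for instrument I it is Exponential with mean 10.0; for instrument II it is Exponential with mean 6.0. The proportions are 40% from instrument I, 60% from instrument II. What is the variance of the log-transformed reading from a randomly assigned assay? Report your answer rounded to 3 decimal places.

Per component, I: μ=10, E[X²]=200; II: μ=6, E[X²]=72.
E[X] = 0.4·10 + 0.6·6 = 7.6.
E[X²] = 0.4·200 + 0.6·72 = 123.2.
Var(X) = E[X²] − (E[X])² = 123.2 − 57.76 = 65.44.

65.440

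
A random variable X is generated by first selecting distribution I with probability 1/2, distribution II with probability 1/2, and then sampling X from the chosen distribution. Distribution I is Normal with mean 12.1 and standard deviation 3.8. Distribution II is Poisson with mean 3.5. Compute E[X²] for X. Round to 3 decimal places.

88.300

For each component E[X²] = Var + (mean)², giving I: 160.85; II: 15.75.
Overall E[X²] = 0.5·160.85 + 0.5·15.75 = 88.3.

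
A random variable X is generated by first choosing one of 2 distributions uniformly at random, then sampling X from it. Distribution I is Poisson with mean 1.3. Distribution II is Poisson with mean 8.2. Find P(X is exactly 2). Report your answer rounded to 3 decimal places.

Conditional on each component, P(X = 2): I: 0.230289; II: 0.00923385.
By total probability, P(X = 2) = 0.5·0.230289 + 0.5·0.00923385 = 0.119762.

0.120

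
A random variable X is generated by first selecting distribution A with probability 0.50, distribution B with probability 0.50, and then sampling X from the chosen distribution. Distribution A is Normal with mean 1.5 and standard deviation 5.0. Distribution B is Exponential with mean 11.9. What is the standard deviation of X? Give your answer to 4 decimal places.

10.5045

Per component, A: μ=1.5, E[X²]=27.25; B: μ=11.9, E[X²]=283.22.
E[X] = 0.5·1.5 + 0.5·11.9 = 6.7.
E[X²] = 0.5·27.25 + 0.5·283.22 = 155.235.
Var(X) = E[X²] − (E[X])² = 155.235 − 44.89 = 110.345.
SD(X) = √110.345 = 10.5045.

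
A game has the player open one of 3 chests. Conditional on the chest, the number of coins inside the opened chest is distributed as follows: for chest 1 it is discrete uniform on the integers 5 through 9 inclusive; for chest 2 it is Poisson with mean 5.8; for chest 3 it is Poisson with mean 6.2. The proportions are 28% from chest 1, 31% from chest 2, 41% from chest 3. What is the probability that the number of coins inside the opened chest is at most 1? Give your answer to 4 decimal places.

0.0124

Conditional on each chest, P(X ≤ 1): 1: 0; 2: 0.0205874; 3: 0.0146119.
By total probability, P(X ≤ 1) = 0.28·0 + 0.31·0.0205874 + 0.41·0.0146119 = 0.012373.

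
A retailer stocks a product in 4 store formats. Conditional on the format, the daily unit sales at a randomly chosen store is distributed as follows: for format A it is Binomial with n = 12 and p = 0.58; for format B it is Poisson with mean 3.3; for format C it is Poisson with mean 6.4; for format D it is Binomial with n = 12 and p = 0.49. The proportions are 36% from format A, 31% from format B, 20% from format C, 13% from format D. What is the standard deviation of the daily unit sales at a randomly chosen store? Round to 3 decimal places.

2.488

Per component, A: μ=6.96, E[X²]=51.3648; B: μ=3.3, E[X²]=14.19; C: μ=6.4, E[X²]=47.36; D: μ=5.88, E[X²]=37.5732.
E[X] = 0.36·6.96 + 0.31·3.3 + 0.2·6.4 + 0.13·5.88 = 5.573.
E[X²] = 0.36·51.3648 + 0.31·14.19 + 0.2·47.36 + 0.13·37.5732 = 37.2467.
Var(X) = E[X²] − (E[X])² = 37.2467 − 31.0583 = 6.18842.
SD(X) = √6.18842 = 2.48765.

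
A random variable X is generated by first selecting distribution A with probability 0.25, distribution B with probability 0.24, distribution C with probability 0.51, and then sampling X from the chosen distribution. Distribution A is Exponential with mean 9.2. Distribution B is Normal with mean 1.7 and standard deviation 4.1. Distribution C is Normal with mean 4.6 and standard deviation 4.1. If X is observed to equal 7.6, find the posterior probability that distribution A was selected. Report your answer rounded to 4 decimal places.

0.2045

Likelihoods f(7.6 | ·): A: 0.0475825; B: 0.0345509; C: 0.0744503.
Posterior ∝ prior × likelihood. Numerator for A: 0.25·0.0475825 = 0.0118956.
Normalizing constant: 0.25·0.0475825 + 0.24·0.0345509 + 0.51·0.0744503 = 0.0581575.
P(A | observation) = 0.0118956 / 0.0581575 = 0.204541.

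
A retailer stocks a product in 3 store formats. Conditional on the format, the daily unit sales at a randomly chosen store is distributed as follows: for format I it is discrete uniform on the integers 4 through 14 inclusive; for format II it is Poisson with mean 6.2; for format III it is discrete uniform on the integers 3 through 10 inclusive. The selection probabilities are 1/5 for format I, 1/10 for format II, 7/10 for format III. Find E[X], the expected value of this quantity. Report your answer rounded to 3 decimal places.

Component means — I: 9; II: 6.2; III: 6.5.
E[X] = 0.2·9 + 0.1·6.2 + 0.7·6.5 = 6.97.

6.970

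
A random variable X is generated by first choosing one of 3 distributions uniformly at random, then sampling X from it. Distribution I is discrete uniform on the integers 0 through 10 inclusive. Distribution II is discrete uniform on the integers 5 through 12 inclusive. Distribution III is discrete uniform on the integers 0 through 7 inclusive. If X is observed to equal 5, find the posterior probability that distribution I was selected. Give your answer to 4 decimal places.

0.2667

Likelihoods P(X=5 | ·): I: 0.0909091; II: 0.125; III: 0.125.
Posterior ∝ prior × likelihood. Numerator for I: 0.333333·0.0909091 = 0.030303.
Normalizing constant: 0.333333·0.0909091 + 0.333333·0.125 + 0.333333·0.125 = 0.113636.
P(I | observation) = 0.030303 / 0.113636 = 0.266667.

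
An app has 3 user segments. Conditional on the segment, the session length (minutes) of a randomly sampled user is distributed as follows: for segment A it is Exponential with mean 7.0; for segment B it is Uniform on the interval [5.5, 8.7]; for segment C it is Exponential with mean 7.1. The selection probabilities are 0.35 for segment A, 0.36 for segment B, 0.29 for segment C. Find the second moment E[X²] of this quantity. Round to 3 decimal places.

81.993

For each component E[X²] = Var + (mean)², giving A: 98; B: 51.2633; C: 100.82.
Overall E[X²] = 0.35·98 + 0.36·51.2633 + 0.29·100.82 = 81.9926.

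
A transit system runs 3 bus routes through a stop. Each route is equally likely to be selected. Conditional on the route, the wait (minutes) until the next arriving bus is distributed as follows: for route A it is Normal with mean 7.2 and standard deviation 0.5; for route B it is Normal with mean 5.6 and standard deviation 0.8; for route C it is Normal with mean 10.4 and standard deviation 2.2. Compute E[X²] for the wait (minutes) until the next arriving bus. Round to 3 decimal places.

For each component E[X²] = Var + (mean)², giving A: 52.09; B: 32; C: 113.
Overall E[X²] = 0.333333·52.09 + 0.333333·32 + 0.333333·113 = 65.6967.

65.697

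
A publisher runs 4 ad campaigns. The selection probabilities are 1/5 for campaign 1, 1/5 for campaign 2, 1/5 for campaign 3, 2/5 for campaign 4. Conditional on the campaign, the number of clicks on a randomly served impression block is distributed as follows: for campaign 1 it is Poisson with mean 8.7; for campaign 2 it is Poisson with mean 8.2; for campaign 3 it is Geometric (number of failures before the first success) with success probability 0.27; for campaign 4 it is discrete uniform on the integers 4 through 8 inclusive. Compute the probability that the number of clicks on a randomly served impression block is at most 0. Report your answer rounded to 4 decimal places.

0.0541

Conditional on each campaign, P(X ≤ 0): 1: 0.000166586; 2: 0.000274654; 3: 0.27; 4: 0.
By total probability, P(X ≤ 0) = 0.2·0.000166586 + 0.2·0.000274654 + 0.2·0.27 + 0.4·0 = 0.0540882.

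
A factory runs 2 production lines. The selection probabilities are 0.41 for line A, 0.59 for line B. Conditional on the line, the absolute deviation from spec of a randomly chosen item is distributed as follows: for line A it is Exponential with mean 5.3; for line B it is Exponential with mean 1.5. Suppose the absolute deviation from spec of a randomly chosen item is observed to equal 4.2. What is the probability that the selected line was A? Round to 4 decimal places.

0.5942

Likelihoods f(4.2 | ·): A: 0.0854213; B: 0.04054.
Posterior ∝ prior × likelihood. Numerator for A: 0.41·0.0854213 = 0.0350227.
Normalizing constant: 0.41·0.0854213 + 0.59·0.04054 = 0.0589414.
P(A | observation) = 0.0350227 / 0.0589414 = 0.594196.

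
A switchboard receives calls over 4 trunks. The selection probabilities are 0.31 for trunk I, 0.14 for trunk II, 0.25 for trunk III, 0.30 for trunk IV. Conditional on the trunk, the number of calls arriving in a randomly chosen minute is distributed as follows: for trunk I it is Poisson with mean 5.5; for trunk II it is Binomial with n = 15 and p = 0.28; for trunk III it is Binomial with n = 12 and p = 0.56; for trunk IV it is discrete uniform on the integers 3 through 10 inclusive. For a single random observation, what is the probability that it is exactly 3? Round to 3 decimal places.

Conditional on each trunk, P(X = 3): I: 0.113323; II: 0.193854; III: 0.0238815; IV: 0.125.
By total probability, P(X = 3) = 0.31·0.113323 + 0.14·0.193854 + 0.25·0.0238815 + 0.3·0.125 = 0.10574.

0.106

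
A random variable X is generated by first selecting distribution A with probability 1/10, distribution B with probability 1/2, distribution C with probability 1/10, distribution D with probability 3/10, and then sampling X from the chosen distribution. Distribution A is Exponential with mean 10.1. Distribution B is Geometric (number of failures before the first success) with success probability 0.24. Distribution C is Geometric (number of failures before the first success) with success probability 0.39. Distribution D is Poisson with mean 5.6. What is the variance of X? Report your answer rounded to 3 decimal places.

Per component, A: μ=10.1, E[X²]=204.02; B: μ=3.16667, E[X²]=23.2222; C: μ=1.5641, E[X²]=6.45694; D: μ=5.6, E[X²]=36.96.
E[X] = 0.1·10.1 + 0.5·3.16667 + 0.1·1.5641 + 0.3·5.6 = 4.42974.
E[X²] = 0.1·204.02 + 0.5·23.2222 + 0.1·6.45694 + 0.3·36.96 = 43.7468.
Var(X) = E[X²] − (E[X])² = 43.7468 − 19.6226 = 24.1242.

24.124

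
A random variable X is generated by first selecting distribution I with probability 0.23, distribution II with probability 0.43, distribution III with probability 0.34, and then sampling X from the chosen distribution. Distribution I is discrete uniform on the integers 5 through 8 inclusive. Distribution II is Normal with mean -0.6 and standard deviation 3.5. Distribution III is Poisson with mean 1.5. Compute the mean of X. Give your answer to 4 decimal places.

1.7470

Component means — I: 6.5; II: -0.6; III: 1.5.
E[X] = 0.23·6.5 + 0.43·-0.6 + 0.34·1.5 = 1.747.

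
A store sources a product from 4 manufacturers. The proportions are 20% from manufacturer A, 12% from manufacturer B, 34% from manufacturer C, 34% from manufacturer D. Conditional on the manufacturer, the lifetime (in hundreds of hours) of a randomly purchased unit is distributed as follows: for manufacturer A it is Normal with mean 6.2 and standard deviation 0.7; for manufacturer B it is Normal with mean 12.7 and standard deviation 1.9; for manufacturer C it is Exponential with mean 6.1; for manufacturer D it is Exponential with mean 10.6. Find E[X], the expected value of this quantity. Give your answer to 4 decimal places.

Component means — A: 6.2; B: 12.7; C: 6.1; D: 10.6.
E[X] = 0.2·6.2 + 0.12·12.7 + 0.34·6.1 + 0.34·10.6 = 8.442.

8.4420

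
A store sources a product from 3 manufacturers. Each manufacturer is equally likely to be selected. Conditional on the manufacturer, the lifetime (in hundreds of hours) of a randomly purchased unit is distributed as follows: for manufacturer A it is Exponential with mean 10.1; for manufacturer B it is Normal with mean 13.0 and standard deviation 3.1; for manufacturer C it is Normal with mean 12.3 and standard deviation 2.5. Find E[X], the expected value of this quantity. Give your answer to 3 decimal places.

11.800

Component means — A: 10.1; B: 13; C: 12.3.
E[X] = 0.333333·10.1 + 0.333333·13 + 0.333333·12.3 = 11.8.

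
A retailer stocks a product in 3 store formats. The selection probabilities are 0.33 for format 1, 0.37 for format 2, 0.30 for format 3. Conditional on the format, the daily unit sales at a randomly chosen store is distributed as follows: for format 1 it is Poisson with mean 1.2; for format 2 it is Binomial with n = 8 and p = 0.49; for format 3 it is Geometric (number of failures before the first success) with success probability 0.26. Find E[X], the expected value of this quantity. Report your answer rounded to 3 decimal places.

2.700

Component means — 1: 1.2; 2: 3.92; 3: 2.84615.
E[X] = 0.33·1.2 + 0.37·3.92 + 0.3·2.84615 = 2.70025.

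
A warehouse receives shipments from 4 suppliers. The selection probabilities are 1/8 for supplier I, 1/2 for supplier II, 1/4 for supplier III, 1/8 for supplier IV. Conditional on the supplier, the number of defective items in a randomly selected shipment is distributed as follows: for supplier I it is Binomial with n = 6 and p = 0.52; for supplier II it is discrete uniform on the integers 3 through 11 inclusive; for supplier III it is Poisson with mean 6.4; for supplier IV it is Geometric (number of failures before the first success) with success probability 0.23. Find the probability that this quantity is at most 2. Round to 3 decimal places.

Conditional on each supplier, P(X ≤ 2): I: 0.307039; II: 0; III: 0.0463242; IV: 0.543467.
By total probability, P(X ≤ 2) = 0.125·0.307039 + 0.5·0 + 0.25·0.0463242 + 0.125·0.543467 = 0.117894.

0.118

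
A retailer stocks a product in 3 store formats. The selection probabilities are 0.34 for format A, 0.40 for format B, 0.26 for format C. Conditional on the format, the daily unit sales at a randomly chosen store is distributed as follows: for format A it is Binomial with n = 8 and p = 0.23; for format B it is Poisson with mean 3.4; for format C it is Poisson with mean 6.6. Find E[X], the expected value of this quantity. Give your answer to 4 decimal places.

3.7016

Component means — A: 1.84; B: 3.4; C: 6.6.
E[X] = 0.34·1.84 + 0.4·3.4 + 0.26·6.6 = 3.7016.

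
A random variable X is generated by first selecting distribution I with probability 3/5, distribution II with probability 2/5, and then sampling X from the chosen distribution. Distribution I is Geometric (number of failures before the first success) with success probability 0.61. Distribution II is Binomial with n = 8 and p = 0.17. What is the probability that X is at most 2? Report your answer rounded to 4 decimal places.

0.9079

Conditional on each component, P(X ≤ 2): I: 0.940681; II: 0.85884.
By total probability, P(X ≤ 2) = 0.6·0.940681 + 0.4·0.85884 = 0.907944.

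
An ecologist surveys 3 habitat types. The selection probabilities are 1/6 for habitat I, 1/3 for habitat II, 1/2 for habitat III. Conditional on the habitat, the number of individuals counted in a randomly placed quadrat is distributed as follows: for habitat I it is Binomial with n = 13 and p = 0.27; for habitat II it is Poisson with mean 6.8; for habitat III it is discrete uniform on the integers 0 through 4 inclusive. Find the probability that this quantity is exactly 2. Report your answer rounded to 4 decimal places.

Conditional on each habitat, P(X = 2): I: 0.178391; II: 0.0257505; III: 0.2.
By total probability, P(X = 2) = 0.166667·0.178391 + 0.333333·0.0257505 + 0.5·0.2 = 0.138315.

0.1383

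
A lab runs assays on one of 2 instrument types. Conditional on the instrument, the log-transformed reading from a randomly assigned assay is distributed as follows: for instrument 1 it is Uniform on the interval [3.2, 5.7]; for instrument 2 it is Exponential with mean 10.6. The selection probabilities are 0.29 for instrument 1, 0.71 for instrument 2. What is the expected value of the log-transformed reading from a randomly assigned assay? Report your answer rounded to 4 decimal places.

Component means — 1: 4.45; 2: 10.6.
E[X] = 0.29·4.45 + 0.71·10.6 = 8.8165.

8.8165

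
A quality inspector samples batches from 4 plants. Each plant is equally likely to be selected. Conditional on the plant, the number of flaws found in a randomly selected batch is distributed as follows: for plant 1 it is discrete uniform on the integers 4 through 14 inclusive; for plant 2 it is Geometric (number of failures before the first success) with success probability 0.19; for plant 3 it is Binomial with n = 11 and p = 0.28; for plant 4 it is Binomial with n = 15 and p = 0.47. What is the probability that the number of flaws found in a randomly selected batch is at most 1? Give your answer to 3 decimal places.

Conditional on each plant, P(X ≤ 1): 1: 0; 2: 0.3439; 3: 0.142268; 4: 0.001046.
By total probability, P(X ≤ 1) = 0.25·0 + 0.25·0.3439 + 0.25·0.142268 + 0.25·0.001046 = 0.121804.

0.122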